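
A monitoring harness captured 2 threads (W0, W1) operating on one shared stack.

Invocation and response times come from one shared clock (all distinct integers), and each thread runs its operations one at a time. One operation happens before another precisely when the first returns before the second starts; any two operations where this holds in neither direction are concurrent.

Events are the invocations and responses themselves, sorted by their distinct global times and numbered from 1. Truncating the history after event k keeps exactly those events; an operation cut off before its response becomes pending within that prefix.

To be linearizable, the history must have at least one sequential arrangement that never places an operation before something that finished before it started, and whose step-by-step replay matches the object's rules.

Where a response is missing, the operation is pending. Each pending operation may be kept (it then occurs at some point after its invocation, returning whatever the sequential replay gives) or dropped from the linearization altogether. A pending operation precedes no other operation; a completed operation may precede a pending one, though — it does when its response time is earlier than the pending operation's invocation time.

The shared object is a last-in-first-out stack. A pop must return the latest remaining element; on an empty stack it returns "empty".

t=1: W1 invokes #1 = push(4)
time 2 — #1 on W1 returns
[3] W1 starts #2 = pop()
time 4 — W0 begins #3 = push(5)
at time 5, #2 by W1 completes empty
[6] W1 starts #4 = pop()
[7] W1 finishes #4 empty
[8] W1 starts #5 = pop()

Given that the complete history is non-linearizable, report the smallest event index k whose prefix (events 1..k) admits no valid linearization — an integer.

a valid linearization of events 1..4 exists, for instance #1:
1. #1 push(4), leaving stack <4>
at event 5 (#2's time-5 response) nothing linearizes any more
no completion choice of the 1 pending operation (#3) rescues it — every subset was tried
sample order #1, #2 (pending dropped) stalls at step 2 — #2 pop() → empty has no legal effect

5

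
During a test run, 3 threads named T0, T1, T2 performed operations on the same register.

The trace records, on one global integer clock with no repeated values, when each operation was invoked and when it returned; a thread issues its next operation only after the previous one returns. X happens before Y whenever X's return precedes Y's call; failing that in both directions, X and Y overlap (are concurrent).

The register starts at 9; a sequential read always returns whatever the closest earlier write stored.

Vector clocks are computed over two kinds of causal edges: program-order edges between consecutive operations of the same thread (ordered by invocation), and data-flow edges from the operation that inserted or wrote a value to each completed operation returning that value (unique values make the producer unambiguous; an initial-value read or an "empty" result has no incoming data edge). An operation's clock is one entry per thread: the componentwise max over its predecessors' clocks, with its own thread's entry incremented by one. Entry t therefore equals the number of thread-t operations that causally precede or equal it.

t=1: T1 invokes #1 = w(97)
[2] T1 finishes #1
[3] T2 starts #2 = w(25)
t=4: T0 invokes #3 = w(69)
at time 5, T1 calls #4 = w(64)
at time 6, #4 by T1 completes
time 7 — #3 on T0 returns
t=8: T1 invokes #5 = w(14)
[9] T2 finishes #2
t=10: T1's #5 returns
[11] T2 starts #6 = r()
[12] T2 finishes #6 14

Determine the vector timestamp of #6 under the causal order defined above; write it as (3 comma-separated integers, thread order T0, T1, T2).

(0, 3, 2)

VC(#2, invoked at 3): no causal predecessors; +1 on T2 → (0, 0, 1)
VC(#1, invoked at 1): no causal predecessors; +1 on T1 → (0, 1, 0)
VC(#3, invoked at 4): no causal predecessors; +1 on T0 → (1, 0, 0)
#4, invoked 5, takes VC(#1)=(0, 1, 0) under max, adds 1 for T1 → (0, 2, 0)
#5, invoked 8, takes VC(#4)=(0, 2, 0) under max, adds 1 for T1 → (0, 3, 0)
#6, invoked 11, takes VC(#2)=(0, 0, 1), VC(#5)=(0, 3, 0) under max, adds 1 for T2 → (0, 3, 2)
target: VC(#6) = (0, 3, 2)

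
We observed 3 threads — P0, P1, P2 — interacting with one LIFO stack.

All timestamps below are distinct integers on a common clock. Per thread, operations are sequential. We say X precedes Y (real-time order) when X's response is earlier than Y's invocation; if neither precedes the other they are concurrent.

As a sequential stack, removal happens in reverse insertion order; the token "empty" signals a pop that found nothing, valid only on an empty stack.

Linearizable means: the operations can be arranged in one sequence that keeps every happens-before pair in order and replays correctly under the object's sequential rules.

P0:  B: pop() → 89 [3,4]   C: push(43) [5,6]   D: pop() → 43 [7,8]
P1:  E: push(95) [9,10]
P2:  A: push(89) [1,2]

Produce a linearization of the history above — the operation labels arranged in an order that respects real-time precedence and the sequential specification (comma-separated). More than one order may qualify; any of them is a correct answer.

A, B, C, D, E

after step 1 (A push(89)): stack <89>
after step 2 (B pop() → 89): stack <>
after step 3 (C push(43)): stack <43>
after step 4 (D pop() → 43): stack <>
after step 5 (E push(95)): stack <95>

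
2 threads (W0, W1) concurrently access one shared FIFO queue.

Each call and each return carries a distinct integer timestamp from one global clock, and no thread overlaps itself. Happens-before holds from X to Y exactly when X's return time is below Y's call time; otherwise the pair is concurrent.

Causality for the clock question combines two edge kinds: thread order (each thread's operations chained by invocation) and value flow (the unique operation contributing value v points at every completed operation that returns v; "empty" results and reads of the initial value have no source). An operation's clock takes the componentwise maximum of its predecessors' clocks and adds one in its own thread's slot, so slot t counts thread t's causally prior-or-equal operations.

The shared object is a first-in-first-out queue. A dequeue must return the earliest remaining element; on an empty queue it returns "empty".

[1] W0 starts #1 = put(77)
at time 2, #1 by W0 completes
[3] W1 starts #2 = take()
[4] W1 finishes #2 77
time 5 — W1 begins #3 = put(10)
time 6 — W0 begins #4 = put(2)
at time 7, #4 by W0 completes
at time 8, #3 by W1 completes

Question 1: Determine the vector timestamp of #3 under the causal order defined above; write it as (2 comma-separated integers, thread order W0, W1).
Answer: (1, 2)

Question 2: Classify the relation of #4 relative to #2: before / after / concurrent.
Answer: after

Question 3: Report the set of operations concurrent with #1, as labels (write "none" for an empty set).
Answer: none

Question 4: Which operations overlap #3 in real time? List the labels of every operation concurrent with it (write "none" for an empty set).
Answer: #4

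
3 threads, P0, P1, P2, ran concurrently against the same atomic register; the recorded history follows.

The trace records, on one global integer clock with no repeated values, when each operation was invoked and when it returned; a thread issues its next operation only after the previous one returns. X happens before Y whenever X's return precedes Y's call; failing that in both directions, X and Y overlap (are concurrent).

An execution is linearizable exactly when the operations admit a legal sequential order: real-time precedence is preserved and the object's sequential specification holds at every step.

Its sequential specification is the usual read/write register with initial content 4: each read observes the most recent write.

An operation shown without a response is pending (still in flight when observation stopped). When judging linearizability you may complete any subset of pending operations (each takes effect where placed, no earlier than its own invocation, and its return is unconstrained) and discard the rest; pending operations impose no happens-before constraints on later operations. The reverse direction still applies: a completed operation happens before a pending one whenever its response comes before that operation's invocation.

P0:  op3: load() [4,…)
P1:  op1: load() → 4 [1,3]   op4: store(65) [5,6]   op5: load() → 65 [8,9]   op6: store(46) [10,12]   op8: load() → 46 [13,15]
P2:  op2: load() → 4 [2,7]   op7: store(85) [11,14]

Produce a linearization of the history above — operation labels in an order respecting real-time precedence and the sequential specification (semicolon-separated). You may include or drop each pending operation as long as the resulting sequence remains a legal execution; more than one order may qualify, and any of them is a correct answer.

1. op1 load() → 4, leaving value 4
2. op2 load() → 4, leaving value 4
3. op3 load() (pending, included), leaving value 4
4. op4 store(65), leaving value 65
5. op5 load() → 65, leaving value 65
6. op6 store(46), leaving value 46
7. op8 load() → 46, leaving value 46
8. op7 store(85), leaving value 85

op1; op2; op3; op4; op5; op6; op8; op7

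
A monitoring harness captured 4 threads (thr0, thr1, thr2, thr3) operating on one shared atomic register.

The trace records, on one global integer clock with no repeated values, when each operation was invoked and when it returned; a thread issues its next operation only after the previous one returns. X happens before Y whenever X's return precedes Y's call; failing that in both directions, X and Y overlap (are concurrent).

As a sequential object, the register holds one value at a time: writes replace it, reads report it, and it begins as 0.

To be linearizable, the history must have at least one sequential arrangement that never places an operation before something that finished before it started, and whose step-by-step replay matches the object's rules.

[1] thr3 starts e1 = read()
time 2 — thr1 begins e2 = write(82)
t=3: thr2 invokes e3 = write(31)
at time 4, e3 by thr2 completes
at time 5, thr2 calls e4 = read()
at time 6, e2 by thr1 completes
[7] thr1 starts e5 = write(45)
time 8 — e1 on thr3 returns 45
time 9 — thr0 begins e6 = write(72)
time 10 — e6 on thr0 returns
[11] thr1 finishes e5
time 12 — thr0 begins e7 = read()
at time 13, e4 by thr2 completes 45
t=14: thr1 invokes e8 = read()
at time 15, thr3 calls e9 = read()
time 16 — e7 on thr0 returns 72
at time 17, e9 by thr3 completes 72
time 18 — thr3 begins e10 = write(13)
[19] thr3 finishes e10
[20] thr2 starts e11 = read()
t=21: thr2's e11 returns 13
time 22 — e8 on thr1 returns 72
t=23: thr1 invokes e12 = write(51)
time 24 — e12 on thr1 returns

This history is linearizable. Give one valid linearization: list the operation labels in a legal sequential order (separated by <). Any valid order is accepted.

after step 1 (e2 write(82)): value 82
after step 2 (e3 write(31)): value 31
after step 3 (e5 write(45)): value 45
after step 4 (e1 read() → 45): value 45
after step 5 (e4 read() → 45): value 45
after step 6 (e6 write(72)): value 72
after step 7 (e7 read() → 72): value 72
after step 8 (e8 read() → 72): value 72
after step 9 (e9 read() → 72): value 72
after step 10 (e10 write(13)): value 13
after step 11 (e11 read() → 13): value 13
after step 12 (e12 write(51)): value 51

e2 < e3 < e5 < e1 < e4 < e6 < e7 < e8 < e9 < e10 < e11 < e12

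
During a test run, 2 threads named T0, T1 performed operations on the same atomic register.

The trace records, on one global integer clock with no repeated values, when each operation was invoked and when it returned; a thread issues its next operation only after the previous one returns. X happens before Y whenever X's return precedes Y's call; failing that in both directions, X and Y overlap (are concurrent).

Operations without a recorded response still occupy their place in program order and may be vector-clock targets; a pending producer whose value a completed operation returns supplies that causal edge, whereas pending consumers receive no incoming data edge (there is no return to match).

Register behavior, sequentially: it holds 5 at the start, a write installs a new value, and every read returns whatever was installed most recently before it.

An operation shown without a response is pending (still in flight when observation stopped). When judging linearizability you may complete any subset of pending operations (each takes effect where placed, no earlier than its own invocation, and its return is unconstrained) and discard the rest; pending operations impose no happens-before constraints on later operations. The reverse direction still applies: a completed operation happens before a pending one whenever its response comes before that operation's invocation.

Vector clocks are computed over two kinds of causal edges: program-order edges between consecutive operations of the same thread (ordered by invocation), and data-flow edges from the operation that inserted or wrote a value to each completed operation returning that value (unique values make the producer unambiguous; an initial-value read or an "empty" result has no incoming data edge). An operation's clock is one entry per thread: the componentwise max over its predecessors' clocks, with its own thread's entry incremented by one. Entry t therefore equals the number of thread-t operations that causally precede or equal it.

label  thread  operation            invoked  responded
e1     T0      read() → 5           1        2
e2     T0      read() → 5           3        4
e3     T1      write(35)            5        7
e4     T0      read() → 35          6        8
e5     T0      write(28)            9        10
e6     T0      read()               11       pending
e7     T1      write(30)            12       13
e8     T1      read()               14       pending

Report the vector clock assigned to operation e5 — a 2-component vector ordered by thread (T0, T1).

invoked at 5, e3 has no predecessors; its own T1 bump gives (0, 1)
invoked at 1, e1 has no predecessors; its own T0 bump gives (1, 0)
merge at e7 (invoked 12): VC(e3)=(0, 1), own-thread bump on T1 → (0, 2)
merge at e2 (invoked 3): VC(e1)=(1, 0), own-thread bump on T0 → (2, 0)
merge at e8 (invoked 14): VC(e7)=(0, 2), own-thread bump on T1 → (0, 3)
merge at e4 (invoked 6): VC(e2)=(2, 0), VC(e3)=(0, 1), own-thread bump on T0 → (3, 1)
merge at e5 (invoked 9): VC(e4)=(3, 1), own-thread bump on T0 → (4, 1)
merge at e6 (invoked 11): VC(e5)=(4, 1), own-thread bump on T0 → (5, 1)
target: VC(e5) = (4, 1)

(4, 1)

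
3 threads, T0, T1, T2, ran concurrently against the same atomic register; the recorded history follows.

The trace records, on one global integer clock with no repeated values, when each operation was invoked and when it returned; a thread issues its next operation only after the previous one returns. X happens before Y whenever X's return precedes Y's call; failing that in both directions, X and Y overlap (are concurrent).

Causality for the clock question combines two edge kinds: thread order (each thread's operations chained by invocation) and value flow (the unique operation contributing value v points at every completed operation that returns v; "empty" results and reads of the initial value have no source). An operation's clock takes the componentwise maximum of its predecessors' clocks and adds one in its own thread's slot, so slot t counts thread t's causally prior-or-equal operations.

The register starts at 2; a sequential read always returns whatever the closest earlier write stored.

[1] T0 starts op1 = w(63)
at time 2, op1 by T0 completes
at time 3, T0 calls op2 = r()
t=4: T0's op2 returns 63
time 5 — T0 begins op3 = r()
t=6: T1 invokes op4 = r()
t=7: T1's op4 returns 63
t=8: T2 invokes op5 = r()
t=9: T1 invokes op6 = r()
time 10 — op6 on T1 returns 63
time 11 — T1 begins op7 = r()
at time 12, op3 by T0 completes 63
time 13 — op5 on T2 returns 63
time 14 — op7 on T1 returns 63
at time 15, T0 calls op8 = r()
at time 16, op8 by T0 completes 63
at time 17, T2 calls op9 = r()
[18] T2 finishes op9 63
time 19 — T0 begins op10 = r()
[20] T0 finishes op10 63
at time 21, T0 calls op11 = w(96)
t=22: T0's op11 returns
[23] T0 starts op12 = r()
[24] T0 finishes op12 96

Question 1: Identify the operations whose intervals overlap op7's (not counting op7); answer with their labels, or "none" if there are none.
Answer: op3, op5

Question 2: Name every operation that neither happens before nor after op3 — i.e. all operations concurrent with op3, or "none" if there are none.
Answer: op4, op5, op6, op7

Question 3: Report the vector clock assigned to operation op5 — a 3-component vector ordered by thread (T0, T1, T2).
Answer: (1, 0, 1)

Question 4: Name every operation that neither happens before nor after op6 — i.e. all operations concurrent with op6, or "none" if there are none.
Answer: op3, op5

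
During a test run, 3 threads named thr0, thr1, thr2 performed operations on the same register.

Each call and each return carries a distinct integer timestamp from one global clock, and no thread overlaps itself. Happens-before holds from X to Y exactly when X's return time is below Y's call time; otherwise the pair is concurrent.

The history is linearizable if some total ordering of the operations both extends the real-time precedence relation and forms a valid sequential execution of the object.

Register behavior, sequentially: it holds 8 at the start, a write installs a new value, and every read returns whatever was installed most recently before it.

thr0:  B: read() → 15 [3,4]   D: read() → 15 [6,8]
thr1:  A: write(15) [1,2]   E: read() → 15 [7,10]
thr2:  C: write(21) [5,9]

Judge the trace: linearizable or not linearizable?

one valid linearization: A, B, D, E, C
after step 1 (A write(15)): value 15
after step 2 (B read() → 15): value 15
after step 3 (D read() → 15): value 15
after step 4 (E read() → 15): value 15
after step 5 (C write(21)): value 21

linearizable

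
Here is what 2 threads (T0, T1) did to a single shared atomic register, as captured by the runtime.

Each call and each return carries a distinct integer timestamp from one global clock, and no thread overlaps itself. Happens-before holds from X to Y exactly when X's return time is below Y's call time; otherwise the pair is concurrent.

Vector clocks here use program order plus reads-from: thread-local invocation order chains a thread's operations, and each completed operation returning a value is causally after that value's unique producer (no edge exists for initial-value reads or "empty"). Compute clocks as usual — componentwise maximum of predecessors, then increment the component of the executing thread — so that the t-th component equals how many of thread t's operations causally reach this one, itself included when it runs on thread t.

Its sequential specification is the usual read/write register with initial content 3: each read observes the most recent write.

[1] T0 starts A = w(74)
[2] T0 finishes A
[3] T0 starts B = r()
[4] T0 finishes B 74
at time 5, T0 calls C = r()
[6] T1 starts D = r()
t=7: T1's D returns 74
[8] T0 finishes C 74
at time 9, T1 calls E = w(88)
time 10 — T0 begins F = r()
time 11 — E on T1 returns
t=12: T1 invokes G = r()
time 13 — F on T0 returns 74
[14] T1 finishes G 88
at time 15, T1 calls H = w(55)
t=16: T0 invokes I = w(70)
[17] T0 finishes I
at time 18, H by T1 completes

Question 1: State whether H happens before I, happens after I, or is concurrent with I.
H spans [15,18], I spans [16,17]
the intervals overlap in both directions

concurrent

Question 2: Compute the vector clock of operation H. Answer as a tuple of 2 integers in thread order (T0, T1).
no predecessors for A (invoked 1): T0 increments from zero → (1, 0)
D, invoked 6, takes VC(A)=(1, 0) under max, adds 1 for T1 → (1, 1)
B, invoked 3, takes VC(A)=(1, 0) under max, adds 1 for T0 → (2, 0)
E, invoked 9, takes VC(D)=(1, 1) under max, adds 1 for T1 → (1, 2)
C, invoked 5, takes VC(A)=(1, 0), VC(B)=(2, 0) under max, adds 1 for T0 → (3, 0)
G, invoked 12, takes VC(E)=(1, 2) under max, adds 1 for T1 → (1, 3)
F, invoked 10, takes VC(A)=(1, 0), VC(C)=(3, 0) under max, adds 1 for T0 → (4, 0)
H, invoked 15, takes VC(G)=(1, 3) under max, adds 1 for T1 → (1, 4)
I, invoked 16, takes VC(F)=(4, 0) under max, adds 1 for T0 → (5, 0)
target: VC(H) = (1, 4)

(1, 4)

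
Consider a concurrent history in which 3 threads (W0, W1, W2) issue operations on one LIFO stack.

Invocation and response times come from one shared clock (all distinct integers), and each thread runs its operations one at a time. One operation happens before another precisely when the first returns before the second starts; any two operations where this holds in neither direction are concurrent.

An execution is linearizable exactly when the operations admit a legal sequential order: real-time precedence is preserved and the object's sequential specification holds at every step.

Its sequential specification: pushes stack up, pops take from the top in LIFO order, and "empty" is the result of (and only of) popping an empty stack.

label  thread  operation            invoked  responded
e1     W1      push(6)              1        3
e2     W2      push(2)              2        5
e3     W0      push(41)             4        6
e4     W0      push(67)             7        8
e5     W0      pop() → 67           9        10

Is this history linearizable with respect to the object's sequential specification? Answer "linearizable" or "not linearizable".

witness order: e1, e2, e3, e4, e5
1. e1 push(6), leaving stack <6>
2. e2 push(2), leaving stack <6,2>
3. e3 push(41), leaving stack <6,2,41>
4. e4 push(67), leaving stack <6,2,41,67>
5. e5 pop() → 67, leaving stack <6,2,41>

linearizable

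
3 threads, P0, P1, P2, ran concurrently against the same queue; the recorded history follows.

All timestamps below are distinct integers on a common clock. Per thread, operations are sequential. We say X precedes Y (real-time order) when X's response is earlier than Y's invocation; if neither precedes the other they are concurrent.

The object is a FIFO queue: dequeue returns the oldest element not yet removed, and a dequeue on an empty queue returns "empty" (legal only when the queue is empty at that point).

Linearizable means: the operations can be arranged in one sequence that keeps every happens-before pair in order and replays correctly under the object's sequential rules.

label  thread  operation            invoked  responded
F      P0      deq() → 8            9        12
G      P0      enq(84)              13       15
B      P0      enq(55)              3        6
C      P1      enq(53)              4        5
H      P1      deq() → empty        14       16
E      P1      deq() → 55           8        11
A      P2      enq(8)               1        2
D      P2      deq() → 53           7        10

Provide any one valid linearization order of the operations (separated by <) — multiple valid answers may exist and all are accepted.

A < B < C < F < E < D < H < G

1. A enq(8), leaving queue <8>
2. B enq(55), leaving queue <8,55>
3. C enq(53), leaving queue <8,55,53>
4. F deq() → 8, leaving queue <55,53>
5. E deq() → 55, leaving queue <53>
6. D deq() → 53, leaving queue <>
7. H deq() → empty, leaving queue <>
8. G enq(84), leaving queue <84>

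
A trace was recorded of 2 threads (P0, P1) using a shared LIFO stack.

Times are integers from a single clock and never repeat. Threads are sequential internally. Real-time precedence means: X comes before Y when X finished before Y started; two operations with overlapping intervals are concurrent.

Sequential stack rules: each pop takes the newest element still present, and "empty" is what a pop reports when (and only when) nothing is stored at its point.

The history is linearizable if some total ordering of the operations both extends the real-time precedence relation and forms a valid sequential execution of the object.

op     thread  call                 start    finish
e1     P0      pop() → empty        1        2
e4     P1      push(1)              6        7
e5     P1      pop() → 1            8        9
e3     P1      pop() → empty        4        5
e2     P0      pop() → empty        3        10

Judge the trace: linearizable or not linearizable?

witness order: e1, e2, e3, e4, e5
step 1: e1 pop() → empty — stack <>
step 2: e2 pop() → empty — stack <>
step 3: e3 pop() → empty — stack <>
step 4: e4 push(1) — stack <1>
step 5: e5 pop() → 1 — stack <>

linearizable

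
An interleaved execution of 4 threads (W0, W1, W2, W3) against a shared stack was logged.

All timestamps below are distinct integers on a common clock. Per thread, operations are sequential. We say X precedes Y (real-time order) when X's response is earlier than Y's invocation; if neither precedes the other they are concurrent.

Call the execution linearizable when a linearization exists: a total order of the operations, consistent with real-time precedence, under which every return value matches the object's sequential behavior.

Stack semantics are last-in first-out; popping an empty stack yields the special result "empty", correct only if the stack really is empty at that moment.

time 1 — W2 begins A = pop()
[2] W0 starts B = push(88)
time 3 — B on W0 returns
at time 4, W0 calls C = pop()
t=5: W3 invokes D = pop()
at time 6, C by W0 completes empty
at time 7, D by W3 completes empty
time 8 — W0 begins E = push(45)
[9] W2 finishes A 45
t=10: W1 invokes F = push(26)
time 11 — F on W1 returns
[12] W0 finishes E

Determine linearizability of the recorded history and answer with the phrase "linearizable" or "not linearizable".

prefix check: 1..8 passes, 1..9 fails once A's time-9 response joins
4 completed operations, 8 real-time-consistent orders — every stack replay fails
including or dropping the 1 pending operation (E) in any combination fails
take A, B, C, D (pending dropped): step 1 already fails, because A pop() → 45 cannot occur there
take A, B, D, C (pending dropped): step 1 already fails, because A pop() → 45 cannot occur there

not linearizable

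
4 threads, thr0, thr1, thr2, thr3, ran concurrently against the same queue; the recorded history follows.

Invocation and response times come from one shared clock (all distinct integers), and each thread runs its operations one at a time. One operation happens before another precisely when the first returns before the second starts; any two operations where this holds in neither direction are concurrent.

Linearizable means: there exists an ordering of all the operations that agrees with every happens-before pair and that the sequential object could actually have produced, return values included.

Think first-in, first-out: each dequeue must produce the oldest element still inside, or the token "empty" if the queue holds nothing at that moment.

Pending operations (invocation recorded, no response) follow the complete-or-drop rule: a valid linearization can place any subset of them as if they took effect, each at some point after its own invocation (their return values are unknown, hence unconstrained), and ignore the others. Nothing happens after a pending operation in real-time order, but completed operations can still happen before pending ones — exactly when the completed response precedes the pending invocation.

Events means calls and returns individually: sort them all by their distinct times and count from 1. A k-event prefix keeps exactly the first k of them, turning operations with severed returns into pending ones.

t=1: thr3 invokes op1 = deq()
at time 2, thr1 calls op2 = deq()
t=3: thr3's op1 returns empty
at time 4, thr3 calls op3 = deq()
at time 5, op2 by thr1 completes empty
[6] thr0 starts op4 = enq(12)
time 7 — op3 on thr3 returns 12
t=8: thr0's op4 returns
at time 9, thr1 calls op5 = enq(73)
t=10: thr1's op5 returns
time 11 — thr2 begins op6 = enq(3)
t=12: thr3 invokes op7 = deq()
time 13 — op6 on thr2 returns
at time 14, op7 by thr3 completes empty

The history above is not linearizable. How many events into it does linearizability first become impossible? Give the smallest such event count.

events 1..13 are linearizable; a witness order is op1, op2, op4, op3, op5, op6:
step 1: op1 deq() → empty — queue <>
step 2: op2 deq() → empty — queue <>
step 3: op4 enq(12) — queue <12>
step 4: op3 deq() → 12 — queue <>
step 5: op5 enq(73) — queue <73>
step 6: op6 enq(3) — queue <73,3>
with event 14 included (op7 responding at time 14), all real-time-consistent orders fail
sample order op1, op2, op3, op4, op5, op6, op7 stalls at step 3 — op3 deq() → 12 has no legal effect
sample order op1, op2, op3, op4, op5, op7, op6 stalls at step 3 — op3 deq() → 12 has no legal effect

14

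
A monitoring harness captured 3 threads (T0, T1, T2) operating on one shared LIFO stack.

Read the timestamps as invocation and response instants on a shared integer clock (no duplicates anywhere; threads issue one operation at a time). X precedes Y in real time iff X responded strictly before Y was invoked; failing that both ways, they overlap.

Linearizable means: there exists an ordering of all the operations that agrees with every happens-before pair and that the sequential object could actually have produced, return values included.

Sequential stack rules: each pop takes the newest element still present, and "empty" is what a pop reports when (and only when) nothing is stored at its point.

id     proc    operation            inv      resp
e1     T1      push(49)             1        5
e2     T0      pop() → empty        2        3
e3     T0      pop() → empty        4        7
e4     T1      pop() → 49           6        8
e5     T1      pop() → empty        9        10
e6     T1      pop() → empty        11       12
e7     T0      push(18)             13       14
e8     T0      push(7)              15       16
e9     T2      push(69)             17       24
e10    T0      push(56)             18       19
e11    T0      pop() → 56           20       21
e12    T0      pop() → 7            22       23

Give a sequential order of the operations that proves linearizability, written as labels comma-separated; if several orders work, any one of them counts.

e2, e1, e4, e3, e5, e6, e7, e8, e10, e11, e12, e9

step 1: e2 pop() → empty — stack <>
step 2: e1 push(49) — stack <49>
step 3: e4 pop() → 49 — stack <>
step 4: e3 pop() → empty — stack <>
step 5: e5 pop() → empty — stack <>
step 6: e6 pop() → empty — stack <>
step 7: e7 push(18) — stack <18>
step 8: e8 push(7) — stack <18,7>
step 9: e10 push(56) — stack <18,7,56>
step 10: e11 pop() → 56 — stack <18,7>
step 11: e12 pop() → 7 — stack <18>
step 12: e9 push(69) — stack <18,69>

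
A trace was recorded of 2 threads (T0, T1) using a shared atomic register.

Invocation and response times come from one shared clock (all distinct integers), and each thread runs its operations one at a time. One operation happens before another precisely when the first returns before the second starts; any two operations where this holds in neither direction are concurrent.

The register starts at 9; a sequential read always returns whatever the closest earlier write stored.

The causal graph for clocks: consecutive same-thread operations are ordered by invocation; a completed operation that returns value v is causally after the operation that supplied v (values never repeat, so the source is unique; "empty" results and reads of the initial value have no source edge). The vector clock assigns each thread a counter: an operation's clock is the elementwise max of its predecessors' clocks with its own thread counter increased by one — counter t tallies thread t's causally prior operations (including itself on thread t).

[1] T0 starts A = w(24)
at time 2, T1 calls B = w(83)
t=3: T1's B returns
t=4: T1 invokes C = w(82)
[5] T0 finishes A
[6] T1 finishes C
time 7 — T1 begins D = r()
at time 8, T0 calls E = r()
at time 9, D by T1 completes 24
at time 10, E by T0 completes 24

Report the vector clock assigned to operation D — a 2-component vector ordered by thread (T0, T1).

VC(B, invoked at 2): no causal predecessors; +1 on T1 → (0, 1)
VC(A, invoked at 1): no causal predecessors; +1 on T0 → (1, 0)
C, invoked 4, takes VC(B)=(0, 1) under max, adds 1 for T1 → (0, 2)
E, invoked 8, takes VC(A)=(1, 0) under max, adds 1 for T0 → (2, 0)
D, invoked 7, takes VC(A)=(1, 0), VC(C)=(0, 2) under max, adds 1 for T1 → (1, 3)
target: VC(D) = (1, 3)

(1, 3)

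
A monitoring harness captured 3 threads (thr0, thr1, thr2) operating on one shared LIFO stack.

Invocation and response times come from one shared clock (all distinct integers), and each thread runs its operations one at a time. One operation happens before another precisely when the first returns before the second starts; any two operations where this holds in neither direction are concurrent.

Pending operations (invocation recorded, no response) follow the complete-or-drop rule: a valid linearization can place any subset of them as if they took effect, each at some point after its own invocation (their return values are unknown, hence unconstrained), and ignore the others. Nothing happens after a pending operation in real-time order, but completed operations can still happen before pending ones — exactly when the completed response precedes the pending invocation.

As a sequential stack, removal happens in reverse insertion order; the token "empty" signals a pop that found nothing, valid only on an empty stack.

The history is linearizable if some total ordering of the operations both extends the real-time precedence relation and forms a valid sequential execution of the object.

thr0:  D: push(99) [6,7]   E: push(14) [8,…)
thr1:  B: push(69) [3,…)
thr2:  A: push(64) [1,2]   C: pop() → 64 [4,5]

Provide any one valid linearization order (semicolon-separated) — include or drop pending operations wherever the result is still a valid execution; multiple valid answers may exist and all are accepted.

A; C; B; D

step 1: A push(64) — stack <64>
step 2: C pop() → 64 — stack <>
step 3: B push(69) (pending, included) — stack <69>
step 4: D push(99) — stack <69,99>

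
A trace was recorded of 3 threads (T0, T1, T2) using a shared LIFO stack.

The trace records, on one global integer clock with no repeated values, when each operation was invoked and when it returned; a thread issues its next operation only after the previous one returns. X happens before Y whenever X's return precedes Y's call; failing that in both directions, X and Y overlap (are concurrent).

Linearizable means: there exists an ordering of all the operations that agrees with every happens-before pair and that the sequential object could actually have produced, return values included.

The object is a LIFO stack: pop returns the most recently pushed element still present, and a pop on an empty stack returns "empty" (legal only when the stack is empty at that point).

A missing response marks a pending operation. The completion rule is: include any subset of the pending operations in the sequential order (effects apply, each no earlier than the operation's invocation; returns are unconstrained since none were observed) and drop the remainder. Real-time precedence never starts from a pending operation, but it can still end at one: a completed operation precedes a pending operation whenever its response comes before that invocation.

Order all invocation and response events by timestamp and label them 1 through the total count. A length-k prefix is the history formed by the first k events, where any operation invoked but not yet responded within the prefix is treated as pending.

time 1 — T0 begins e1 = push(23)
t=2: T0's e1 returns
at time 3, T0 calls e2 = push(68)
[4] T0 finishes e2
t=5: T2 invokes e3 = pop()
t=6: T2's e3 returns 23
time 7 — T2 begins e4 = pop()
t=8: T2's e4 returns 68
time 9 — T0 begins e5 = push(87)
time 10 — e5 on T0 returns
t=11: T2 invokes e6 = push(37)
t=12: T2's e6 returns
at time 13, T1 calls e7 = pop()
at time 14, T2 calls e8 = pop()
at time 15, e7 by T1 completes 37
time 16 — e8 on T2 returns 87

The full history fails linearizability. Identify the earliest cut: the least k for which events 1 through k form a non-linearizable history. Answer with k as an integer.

6

events 1..5 are still linearizable — one witness is e1, e2:
1. e1 push(23), leaving stack <23>
2. e2 push(68), leaving stack <23,68>
at event 6 (e3's time-6 response) nothing linearizes any more
for example e1, e2, e3 fails at step 3: e3 pop() → 23 is not legal there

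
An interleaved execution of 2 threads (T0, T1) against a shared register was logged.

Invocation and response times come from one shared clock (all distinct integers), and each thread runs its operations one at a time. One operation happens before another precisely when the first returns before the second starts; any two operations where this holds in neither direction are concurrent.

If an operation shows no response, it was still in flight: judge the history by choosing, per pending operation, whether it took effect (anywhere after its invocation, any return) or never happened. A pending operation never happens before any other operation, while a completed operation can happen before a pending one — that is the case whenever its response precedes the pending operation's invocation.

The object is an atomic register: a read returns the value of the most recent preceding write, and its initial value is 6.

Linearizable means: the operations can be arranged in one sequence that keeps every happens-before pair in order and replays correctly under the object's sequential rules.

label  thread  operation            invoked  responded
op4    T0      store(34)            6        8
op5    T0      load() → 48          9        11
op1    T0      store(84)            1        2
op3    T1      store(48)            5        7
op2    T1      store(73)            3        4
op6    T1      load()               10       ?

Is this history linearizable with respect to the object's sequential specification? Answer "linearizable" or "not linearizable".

witness order: op1, op2, op4, op3, op5
step 1: op1 store(84) — value 84
step 2: op2 store(73) — value 73
step 3: op4 store(34) — value 34
step 4: op3 store(48) — value 48
step 5: op5 load() → 48 — value 48

linearizable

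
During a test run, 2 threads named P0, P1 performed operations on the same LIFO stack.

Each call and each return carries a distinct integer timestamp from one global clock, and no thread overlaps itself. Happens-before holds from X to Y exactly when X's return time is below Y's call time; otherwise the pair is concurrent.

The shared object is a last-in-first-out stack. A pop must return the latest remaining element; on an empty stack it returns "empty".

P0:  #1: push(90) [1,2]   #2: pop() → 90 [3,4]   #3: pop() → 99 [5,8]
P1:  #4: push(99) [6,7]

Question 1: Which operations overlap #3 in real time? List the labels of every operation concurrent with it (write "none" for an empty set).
concurrent with #3 ([5,8]): every op whose interval crosses 5..8
#1 [1,2]: before
#2 [3,4]: before
#4 [6,7]: concurrent

#4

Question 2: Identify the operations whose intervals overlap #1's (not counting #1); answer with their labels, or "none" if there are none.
#1 runs from 1 to 2; window-overlapping ops are concurrent
#2 [3,4]: after
#3 [5,8]: after
#4 [6,7]: after

none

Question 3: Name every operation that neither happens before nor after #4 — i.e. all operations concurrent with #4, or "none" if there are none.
#4 spans [6,7]: anything still running between times 6 and 7 counts as concurrent
#1 [1,2]: before
#2 [3,4]: before
#3 [5,8]: concurrent

#3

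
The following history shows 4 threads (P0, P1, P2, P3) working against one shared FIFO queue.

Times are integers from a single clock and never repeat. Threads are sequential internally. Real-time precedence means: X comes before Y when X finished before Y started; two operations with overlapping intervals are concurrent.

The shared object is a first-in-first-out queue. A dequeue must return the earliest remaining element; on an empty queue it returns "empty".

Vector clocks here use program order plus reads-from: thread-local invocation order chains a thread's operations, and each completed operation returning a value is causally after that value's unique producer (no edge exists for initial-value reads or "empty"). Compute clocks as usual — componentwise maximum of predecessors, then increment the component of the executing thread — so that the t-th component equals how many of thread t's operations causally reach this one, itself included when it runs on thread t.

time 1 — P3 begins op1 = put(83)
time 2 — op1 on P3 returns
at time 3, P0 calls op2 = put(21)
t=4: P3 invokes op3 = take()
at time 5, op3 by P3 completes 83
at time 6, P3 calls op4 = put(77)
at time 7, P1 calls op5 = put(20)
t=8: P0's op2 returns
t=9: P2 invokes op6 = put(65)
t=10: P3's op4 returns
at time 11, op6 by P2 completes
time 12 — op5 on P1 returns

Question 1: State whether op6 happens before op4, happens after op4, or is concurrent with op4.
op6 spans [9,11], op4 spans [6,10]
the intervals overlap in both directions

concurrent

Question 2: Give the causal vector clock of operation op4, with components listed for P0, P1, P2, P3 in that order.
root op op1, invoked 1: fresh clock plus P3's own tick → (0, 0, 0, 1)
root op op6, invoked 9: fresh clock plus P2's own tick → (0, 0, 1, 0)
root op op5, invoked 7: fresh clock plus P1's own tick → (0, 1, 0, 0)
root op op2, invoked 3: fresh clock plus P0's own tick → (1, 0, 0, 0)
op3, invoked 4, takes VC(op1)=(0, 0, 0, 1) under max, adds 1 for P3 → (0, 0, 0, 2)
op4, invoked 6, takes VC(op3)=(0, 0, 0, 2) under max, adds 1 for P3 → (0, 0, 0, 3)
target: VC(op4) = (0, 0, 0, 3)

(0, 0, 0, 3)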